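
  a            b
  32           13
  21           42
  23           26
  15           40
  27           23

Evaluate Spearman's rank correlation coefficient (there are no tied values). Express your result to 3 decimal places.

-0.900

Rank a: 5, 2, 3, 1, 4
Rank b: 1, 5, 3, 4, 2
d = rank(a) − rank(b): 4, -3, 0, -3, 2; Σd² = 38
ρ = 1 − 6Σd² / [n(n²−1)] = 1 − 6×38 / (5×24) = 1 − 228/120 ≈ -0.900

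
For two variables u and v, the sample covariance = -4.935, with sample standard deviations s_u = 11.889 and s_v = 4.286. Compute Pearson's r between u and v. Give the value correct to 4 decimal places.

r = Cov(u,v) / (s_u · s_v) = -4.935 / (11.889 × 4.286)
  = -4.935 / 50.9563 ≈ -0.0968

-0.0968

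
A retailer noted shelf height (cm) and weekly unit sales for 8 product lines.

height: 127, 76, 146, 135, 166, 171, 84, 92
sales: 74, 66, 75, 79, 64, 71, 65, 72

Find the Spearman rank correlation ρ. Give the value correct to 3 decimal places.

0.119

Rank height: 4, 1, 6, 5, 7, 8, 2, 3
Rank sales: 6, 3, 7, 8, 1, 4, 2, 5
d = rank(height) − rank(sales): -2, -2, -1, -3, 6, 4, 0, -2; Σd² = 74
ρ = 1 − 6Σd² / [n(n²−1)] = 1 − 6×74 / (8×63) = 1 − 444/504 ≈ 0.119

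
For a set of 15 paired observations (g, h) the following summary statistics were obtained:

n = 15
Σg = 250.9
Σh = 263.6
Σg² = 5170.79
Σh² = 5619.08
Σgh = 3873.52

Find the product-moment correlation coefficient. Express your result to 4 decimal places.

-0.5463

r = (nΣgh − ΣgΣh) / √[(nΣg² − (Σg)²)(nΣh² − (Σh)²)]
Numerator: 15×3873.52 − 250.9×263.6 = -8034.44
Denominator: √[(77561.85 − 62950.81)(84286.2 − 69484.96)] = √[14611.04 × 14801.24] = 14705.8325
r = -8034.44 / 14705.8325 ≈ -0.5463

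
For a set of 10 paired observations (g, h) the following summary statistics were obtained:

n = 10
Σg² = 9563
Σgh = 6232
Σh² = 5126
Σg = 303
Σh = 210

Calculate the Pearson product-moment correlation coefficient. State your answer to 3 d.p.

-0.250

r = (nΣgh − ΣgΣh) / √[(nΣg² − (Σg)²)(nΣh² − (Σh)²)]
Numerator: 10×6232 − 303×210 = -1310
Denominator: √[(95630 − 91809)(51260 − 44100)] = √[3821 × 7160] = 5230.5220
r = -1310 / 5230.5220 ≈ -0.250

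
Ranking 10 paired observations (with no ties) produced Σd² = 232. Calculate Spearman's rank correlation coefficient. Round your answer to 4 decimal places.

-0.4061

ρ = 1 − 6Σd² / [n(n²−1)] = 1 − 6×232 / (10×99)
  = 1 − 1392/990 = 1 − 1.40606 ≈ -0.4061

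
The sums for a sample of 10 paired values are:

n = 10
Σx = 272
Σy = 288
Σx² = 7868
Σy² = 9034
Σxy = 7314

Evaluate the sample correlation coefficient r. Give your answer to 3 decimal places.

r = (nΣxy − ΣxΣy) / √[(nΣx² − (Σx)²)(nΣy² − (Σy)²)]
Numerator: 10×7314 − 272×288 = -5196
Denominator: √[(78680 − 73984)(90340 − 82944)] = √[4696 × 7396] = 5893.3535
r = -5196 / 5893.3535 ≈ -0.882

-0.882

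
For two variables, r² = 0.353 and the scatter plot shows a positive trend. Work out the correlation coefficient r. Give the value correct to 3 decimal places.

0.594

|r| = √0.353 = 0.594
The association is positive, so r = 0.594.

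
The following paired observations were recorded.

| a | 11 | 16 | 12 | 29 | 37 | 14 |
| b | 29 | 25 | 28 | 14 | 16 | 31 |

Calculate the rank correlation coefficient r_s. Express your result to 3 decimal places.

-0.771

Rank a: 1, 4, 2, 5, 6, 3
Rank b: 5, 3, 4, 1, 2, 6
d = rank(a) − rank(b): -4, 1, -2, 4, 4, -3; Σd² = 62
ρ = 1 − 6Σd² / [n(n²−1)] = 1 − 6×62 / (6×35) = 1 − 372/210 ≈ -0.771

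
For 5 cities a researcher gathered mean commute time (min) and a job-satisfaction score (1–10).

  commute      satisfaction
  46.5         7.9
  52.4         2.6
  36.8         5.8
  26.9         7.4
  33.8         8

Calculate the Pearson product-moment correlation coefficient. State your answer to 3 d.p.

-0.636

n = 5, Σx = 196.4, Σy = 31.7, Σx² = 8128.3, Σy² = 221.57, Σxy = 1186.49
nΣxy − ΣxΣy = 5932.45 − 6225.88 = -293.43
nΣx² − (Σx)² = 40641.5 − 38572.96 = 2068.54; nΣy² − (Σy)² = 1107.85 − 1004.89 = 102.96
r = -293.43 / √(2068.54 × 102.96) = -293.43 / 461.4942 ≈ -0.636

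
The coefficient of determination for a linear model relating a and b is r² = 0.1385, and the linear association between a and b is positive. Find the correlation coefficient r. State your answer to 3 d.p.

|r| = √0.1385 = 0.372
The association is positive, so r = 0.372.

0.372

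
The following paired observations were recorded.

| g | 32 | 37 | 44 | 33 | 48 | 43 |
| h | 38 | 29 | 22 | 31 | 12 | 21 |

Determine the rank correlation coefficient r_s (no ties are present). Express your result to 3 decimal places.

-0.943

Rank g: 1, 3, 5, 2, 6, 4
Rank h: 6, 4, 3, 5, 1, 2
d = rank(g) − rank(h): -5, -1, 2, -3, 5, 2; Σd² = 68
ρ = 1 − 6Σd² / [n(n²−1)] = 1 − 6×68 / (6×35) = 1 − 408/210 ≈ -0.943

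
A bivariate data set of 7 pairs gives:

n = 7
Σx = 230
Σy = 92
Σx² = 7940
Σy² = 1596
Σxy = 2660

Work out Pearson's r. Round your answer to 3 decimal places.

-0.943

r = (nΣxy − ΣxΣy) / √[(nΣx² − (Σx)²)(nΣy² − (Σy)²)]
Numerator: 7×2660 − 230×92 = -2540
Denominator: √[(55580 − 52900)(11172 − 8464)] = √[2680 × 2708] = 2693.9636
r = -2540 / 2693.9636 ≈ -0.943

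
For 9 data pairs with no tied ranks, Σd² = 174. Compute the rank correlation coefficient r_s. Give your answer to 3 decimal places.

-0.450

ρ = 1 − 6Σd² / [n(n²−1)] = 1 − 6×174 / (9×80)
  = 1 − 1044/720 = 1 − 1.4500 ≈ -0.450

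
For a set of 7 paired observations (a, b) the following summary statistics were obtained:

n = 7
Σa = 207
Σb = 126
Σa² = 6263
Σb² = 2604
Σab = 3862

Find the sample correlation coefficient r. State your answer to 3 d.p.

r = (nΣab − ΣaΣb) / √[(nΣa² − (Σa)²)(nΣb² − (Σb)²)]
Numerator: 7×3862 − 207×126 = 952
Denominator: √[(43841 − 42849)(18228 − 15876)] = √[992 × 2352] = 1527.4764
r = 952 / 1527.4764 ≈ 0.623

0.623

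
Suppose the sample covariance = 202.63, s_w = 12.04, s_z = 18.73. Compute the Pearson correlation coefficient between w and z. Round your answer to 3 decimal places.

r = Cov(w,z) / (s_w · s_z) = 202.63 / (12.04 × 18.73)
  = 202.63 / 225.5092 ≈ 0.899

0.899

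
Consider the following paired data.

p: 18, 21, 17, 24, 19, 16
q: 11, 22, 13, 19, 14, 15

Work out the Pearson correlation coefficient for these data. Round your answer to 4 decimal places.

0.6918

n = 6, Σp = 115, Σq = 94, Σp² = 2247, Σq² = 1556, Σpq = 1843
nΣpq − ΣpΣq = 11058 − 10810 = 248
nΣp² − (Σp)² = 13482 − 13225 = 257; nΣq² − (Σq)² = 9336 − 8836 = 500
r = 248 / √(257 × 500) = 248 / 358.4690 ≈ 0.6918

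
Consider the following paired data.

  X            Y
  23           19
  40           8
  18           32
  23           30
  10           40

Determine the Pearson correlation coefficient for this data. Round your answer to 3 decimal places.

n = 5, ΣX = 114, ΣY = 129, ΣX² = 3082, ΣY² = 3949, ΣXY = 2423
nΣXY − ΣXΣY = 12115 − 14706 = -2591
nΣX² − (ΣX)² = 15410 − 12996 = 2414; nΣY² − (ΣY)² = 19745 − 16641 = 3104
r = -2591 / √(2414 × 3104) = -2591 / 2737.3447 ≈ -0.947

-0.947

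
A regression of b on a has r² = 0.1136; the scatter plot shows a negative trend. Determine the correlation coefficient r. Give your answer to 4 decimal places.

|r| = √0.1136 = 0.3370
The association is negative, so r = −0.3370.

-0.3370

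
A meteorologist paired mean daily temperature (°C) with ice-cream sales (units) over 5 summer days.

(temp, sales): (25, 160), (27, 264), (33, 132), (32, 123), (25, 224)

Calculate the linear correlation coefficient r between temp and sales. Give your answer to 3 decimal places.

n = 5, Σx = 142, Σy = 903, Σx² = 4092, Σy² = 178025, Σxy = 25020
nΣxy − ΣxΣy = 125100 − 128226 = -3126
nΣx² − (Σx)² = 20460 − 20164 = 296; nΣy² − (Σy)² = 890125 − 815409 = 74716
r = -3126 / √(296 × 74716) = -3126 / 4702.7583 ≈ -0.665

-0.665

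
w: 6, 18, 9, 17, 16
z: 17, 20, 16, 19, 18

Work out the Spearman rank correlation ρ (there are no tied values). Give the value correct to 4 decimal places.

Rank w: 1, 5, 2, 4, 3
Rank z: 2, 5, 1, 4, 3
d = rank(w) − rank(z): -1, 0, 1, 0, 0; Σd² = 2
ρ = 1 − 6Σd² / [n(n²−1)] = 1 − 6×2 / (5×24) = 1 − 12/120 ≈ 0.9000

0.9000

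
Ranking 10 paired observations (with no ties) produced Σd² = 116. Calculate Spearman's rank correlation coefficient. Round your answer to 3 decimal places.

0.297

ρ = 1 − 6Σd² / [n(n²−1)] = 1 − 6×116 / (10×99)
  = 1 − 696/990 = 1 − 0.7030 ≈ 0.297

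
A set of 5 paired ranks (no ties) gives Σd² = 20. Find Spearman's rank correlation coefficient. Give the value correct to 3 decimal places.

ρ = 1 − 6Σd² / [n(n²−1)] = 1 − 6×20 / (5×24)
  = 1 − 120/120 = 1 − 1.0000 ≈ 0.000

0.000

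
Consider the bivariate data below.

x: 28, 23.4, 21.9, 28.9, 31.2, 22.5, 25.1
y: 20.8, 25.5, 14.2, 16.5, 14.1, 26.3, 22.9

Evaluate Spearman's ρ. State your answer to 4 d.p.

Rank x: 5, 3, 1, 6, 7, 2, 4
Rank y: 4, 6, 2, 3, 1, 7, 5
d = rank(x) − rank(y): 1, -3, -1, 3, 6, -5, -1; Σd² = 82
ρ = 1 − 6Σd² / [n(n²−1)] = 1 − 6×82 / (7×48) = 1 − 492/336 ≈ -0.4643

-0.4643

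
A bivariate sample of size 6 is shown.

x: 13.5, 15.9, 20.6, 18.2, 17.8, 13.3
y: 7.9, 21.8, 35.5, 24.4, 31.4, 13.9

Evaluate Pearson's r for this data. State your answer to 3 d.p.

0.941

n = 6, Σx = 99.3, Σy = 134.9, Σx² = 1684.39, Σy² = 3572.43, Σxy = 2372.44
nΣxy − ΣxΣy = 14234.64 − 13395.57 = 839.07
nΣx² − (Σx)² = 10106.34 − 9860.49 = 245.85; nΣy² − (Σy)² = 21434.58 − 18198.01 = 3236.57
r = 839.07 / √(245.85 × 3236.57) = 839.07 / 892.0262 ≈ 0.941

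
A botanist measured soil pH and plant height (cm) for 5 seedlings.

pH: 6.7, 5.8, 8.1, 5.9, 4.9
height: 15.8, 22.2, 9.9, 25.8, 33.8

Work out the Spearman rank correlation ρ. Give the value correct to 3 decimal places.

Rank pH: 4, 2, 5, 3, 1
Rank height: 2, 3, 1, 4, 5
d = rank(pH) − rank(height): 2, -1, 4, -1, -4; Σd² = 38
ρ = 1 − 6Σd² / [n(n²−1)] = 1 − 6×38 / (5×24) = 1 − 228/120 ≈ -0.900

-0.900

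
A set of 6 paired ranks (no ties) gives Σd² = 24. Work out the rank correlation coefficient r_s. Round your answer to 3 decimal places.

ρ = 1 − 6Σd² / [n(n²−1)] = 1 − 6×24 / (6×35)
  = 1 − 144/210 = 1 − 0.6857 ≈ 0.314

0.314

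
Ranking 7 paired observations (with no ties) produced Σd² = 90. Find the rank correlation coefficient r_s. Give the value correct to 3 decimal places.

-0.607

ρ = 1 − 6Σd² / [n(n²−1)] = 1 − 6×90 / (7×48)
  = 1 − 540/336 = 1 − 1.6071 ≈ -0.607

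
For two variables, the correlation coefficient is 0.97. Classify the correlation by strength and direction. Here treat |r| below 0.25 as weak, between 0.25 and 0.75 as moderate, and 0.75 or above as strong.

strong positive

r = 0.97 > 0 so the relationship is positive.
|r| = 0.97, which falls in the strong range.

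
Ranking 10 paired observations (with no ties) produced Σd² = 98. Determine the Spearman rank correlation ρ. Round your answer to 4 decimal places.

ρ = 1 − 6Σd² / [n(n²−1)] = 1 − 6×98 / (10×99)
  = 1 − 588/990 = 1 − 0.59394 ≈ 0.4061

0.4061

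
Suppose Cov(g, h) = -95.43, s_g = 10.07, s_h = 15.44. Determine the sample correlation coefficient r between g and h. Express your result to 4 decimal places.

-0.6138

r = Cov(g,h) / (s_g · s_h) = -95.43 / (10.07 × 15.44)
  = -95.43 / 155.4808 ≈ -0.6138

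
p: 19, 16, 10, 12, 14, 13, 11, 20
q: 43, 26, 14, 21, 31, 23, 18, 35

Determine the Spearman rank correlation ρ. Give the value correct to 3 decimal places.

0.952

Rank p: 7, 6, 1, 3, 5, 4, 2, 8
Rank q: 8, 5, 1, 3, 6, 4, 2, 7
d = rank(p) − rank(q): -1, 1, 0, 0, -1, 0, 0, 1; Σd² = 4
ρ = 1 − 6Σd² / [n(n²−1)] = 1 − 6×4 / (8×63) = 1 − 24/504 ≈ 0.952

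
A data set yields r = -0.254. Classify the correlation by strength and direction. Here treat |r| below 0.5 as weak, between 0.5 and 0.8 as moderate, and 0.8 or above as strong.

r = -0.254 < 0 so the relationship is negative.
|r| = 0.254, which falls in the weak range.

weak negative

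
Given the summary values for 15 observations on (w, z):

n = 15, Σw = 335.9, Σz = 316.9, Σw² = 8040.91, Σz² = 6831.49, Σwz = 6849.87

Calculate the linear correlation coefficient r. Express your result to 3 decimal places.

r = (nΣwz − ΣwΣz) / √[(nΣw² − (Σw)²)(nΣz² − (Σz)²)]
Numerator: 15×6849.87 − 335.9×316.9 = -3698.66
Denominator: √[(120613.65 − 112828.81)(102472.35 − 100425.61)] = √[7784.84 × 2046.74] = 3991.6843
r = -3698.66 / 3991.6843 ≈ -0.927

-0.927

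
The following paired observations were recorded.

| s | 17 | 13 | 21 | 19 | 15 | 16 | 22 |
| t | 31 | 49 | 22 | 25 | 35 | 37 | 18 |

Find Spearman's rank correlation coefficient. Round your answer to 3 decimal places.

Rank s: 4, 1, 6, 5, 2, 3, 7
Rank t: 4, 7, 2, 3, 5, 6, 1
d = rank(s) − rank(t): 0, -6, 4, 2, -3, -3, 6; Σd² = 110
ρ = 1 − 6Σd² / [n(n²−1)] = 1 − 6×110 / (7×48) = 1 − 660/336 ≈ -0.964

-0.964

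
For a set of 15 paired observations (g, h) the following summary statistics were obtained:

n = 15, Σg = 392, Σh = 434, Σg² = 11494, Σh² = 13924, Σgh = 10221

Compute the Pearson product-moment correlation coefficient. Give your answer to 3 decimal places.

-0.858

r = (nΣgh − ΣgΣh) / √[(nΣg² − (Σg)²)(nΣh² − (Σh)²)]
Numerator: 15×10221 − 392×434 = -16813
Denominator: √[(172410 − 153664)(208860 − 188356)] = √[18746 × 20504] = 19605.3050
r = -16813 / 19605.3050 ≈ -0.858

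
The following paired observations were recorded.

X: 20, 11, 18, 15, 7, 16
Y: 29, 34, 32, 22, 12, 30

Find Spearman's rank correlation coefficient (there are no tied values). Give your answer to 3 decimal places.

Rank X: 6, 2, 5, 3, 1, 4
Rank Y: 3, 6, 5, 2, 1, 4
d = rank(X) − rank(Y): 3, -4, 0, 1, 0, 0; Σd² = 26
ρ = 1 − 6Σd² / [n(n²−1)] = 1 − 6×26 / (6×35) = 1 − 156/210 ≈ 0.257

0.257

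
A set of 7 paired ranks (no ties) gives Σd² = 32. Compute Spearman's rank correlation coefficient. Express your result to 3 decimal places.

0.429

ρ = 1 − 6Σd² / [n(n²−1)] = 1 − 6×32 / (7×48)
  = 1 − 192/336 = 1 − 0.5714 ≈ 0.429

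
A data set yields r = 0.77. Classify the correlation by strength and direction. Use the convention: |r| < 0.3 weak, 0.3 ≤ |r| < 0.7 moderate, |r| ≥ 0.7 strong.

r = 0.77 > 0 so the relationship is positive.
|r| = 0.77, which falls in the strong range.

strong positive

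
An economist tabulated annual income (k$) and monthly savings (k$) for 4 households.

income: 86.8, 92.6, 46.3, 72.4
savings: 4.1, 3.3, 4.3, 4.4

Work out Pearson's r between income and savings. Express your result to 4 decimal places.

-0.6710

n = 4, Σx = 298.1, Σy = 16.1, Σx² = 23494.45, Σy² = 65.55, Σxy = 1179.11
nΣxy − ΣxΣy = 4716.44 − 4799.41 = -82.97
nΣx² − (Σx)² = 93977.8 − 88863.61 = 5114.19; nΣy² − (Σy)² = 262.2 − 259.21 = 2.99
r = -82.97 / √(5114.19 × 2.99) = -82.97 / 123.6585 ≈ -0.6710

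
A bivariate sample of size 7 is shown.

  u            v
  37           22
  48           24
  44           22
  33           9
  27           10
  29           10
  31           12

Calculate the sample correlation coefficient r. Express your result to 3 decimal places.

n = 7, Σu = 249, Σv = 109, Σu² = 9229, Σv² = 1969, Σuv = 4163
nΣuv − ΣuΣv = 29141 − 27141 = 2000
nΣu² − (Σu)² = 64603 − 62001 = 2602; nΣv² − (Σv)² = 13783 − 11881 = 1902
r = 2000 / √(2602 × 1902) = 2000 / 2224.6357 ≈ 0.899

0.899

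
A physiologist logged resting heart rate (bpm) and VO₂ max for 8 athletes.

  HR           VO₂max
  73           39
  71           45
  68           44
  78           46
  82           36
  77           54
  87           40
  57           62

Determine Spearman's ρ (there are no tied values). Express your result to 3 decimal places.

-0.500

Rank HR: 4, 3, 2, 6, 7, 5, 8, 1
Rank VO₂max: 2, 5, 4, 6, 1, 7, 3, 8
d = rank(HR) − rank(VO₂max): 2, -2, -2, 0, 6, -2, 5, -7; Σd² = 126
ρ = 1 − 6Σd² / [n(n²−1)] = 1 − 6×126 / (8×63) = 1 − 756/504 ≈ -0.500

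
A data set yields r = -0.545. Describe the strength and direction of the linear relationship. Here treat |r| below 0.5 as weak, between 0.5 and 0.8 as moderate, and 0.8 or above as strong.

moderate negative

r = -0.545 < 0 so the relationship is negative.
|r| = 0.545, which falls in the moderate range.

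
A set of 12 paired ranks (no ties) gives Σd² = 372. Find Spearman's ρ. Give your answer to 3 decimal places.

ρ = 1 − 6Σd² / [n(n²−1)] = 1 − 6×372 / (12×143)
  = 1 − 2232/1716 = 1 − 1.3007 ≈ -0.301

-0.301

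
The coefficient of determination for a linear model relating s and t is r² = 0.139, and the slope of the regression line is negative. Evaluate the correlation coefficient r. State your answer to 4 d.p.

-0.3728

|r| = √0.139 = 0.3728
The association is negative, so r = −0.3728.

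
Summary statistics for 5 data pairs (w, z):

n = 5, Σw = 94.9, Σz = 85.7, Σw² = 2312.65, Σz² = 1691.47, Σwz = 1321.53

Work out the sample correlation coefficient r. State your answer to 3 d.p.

-0.904

r = (nΣwz − ΣwΣz) / √[(nΣw² − (Σw)²)(nΣz² − (Σz)²)]
Numerator: 5×1321.53 − 94.9×85.7 = -1525.28
Denominator: √[(11563.25 − 9006.01)(8457.35 − 7344.49)] = √[2557.24 × 1112.86] = 1686.9648
r = -1525.28 / 1686.9648 ≈ -0.904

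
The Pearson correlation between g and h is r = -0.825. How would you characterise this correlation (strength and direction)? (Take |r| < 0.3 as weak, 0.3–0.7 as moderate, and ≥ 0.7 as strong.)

strong negative

r = -0.825 < 0 so the relationship is negative.
|r| = 0.825, which falls in the strong range.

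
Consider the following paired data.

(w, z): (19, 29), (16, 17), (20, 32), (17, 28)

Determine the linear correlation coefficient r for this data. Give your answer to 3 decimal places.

n = 4, Σw = 72, Σz = 106, Σw² = 1306, Σz² = 2938, Σwz = 1939
nΣwz − ΣwΣz = 7756 − 7632 = 124
nΣw² − (Σw)² = 5224 − 5184 = 40; nΣz² − (Σz)² = 11752 − 11236 = 516
r = 124 / √(40 × 516) = 124 / 143.6663 ≈ 0.863

0.863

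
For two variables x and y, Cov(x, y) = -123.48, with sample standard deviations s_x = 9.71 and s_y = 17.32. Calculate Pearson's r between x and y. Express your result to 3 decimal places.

r = Cov(x,y) / (s_x · s_y) = -123.48 / (9.71 × 17.32)
  = -123.48 / 168.1772 ≈ -0.734

-0.734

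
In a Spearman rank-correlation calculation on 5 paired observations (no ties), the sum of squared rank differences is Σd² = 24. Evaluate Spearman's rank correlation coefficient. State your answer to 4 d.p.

ρ = 1 − 6Σd² / [n(n²−1)] = 1 − 6×24 / (5×24)
  = 1 − 144/120 = 1 − 1.20000 ≈ -0.2000

-0.2000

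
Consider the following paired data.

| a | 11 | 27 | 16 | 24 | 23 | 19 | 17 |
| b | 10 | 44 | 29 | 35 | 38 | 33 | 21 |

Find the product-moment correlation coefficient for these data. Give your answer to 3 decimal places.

n = 7, Σa = 137, Σb = 210, Σa² = 2861, Σb² = 7076, Σab = 4460
nΣab − ΣaΣb = 31220 − 28770 = 2450
nΣa² − (Σa)² = 20027 − 18769 = 1258; nΣb² − (Σb)² = 49532 − 44100 = 5432
r = 2450 / √(1258 × 5432) = 2450 / 2614.0880 ≈ 0.937

0.937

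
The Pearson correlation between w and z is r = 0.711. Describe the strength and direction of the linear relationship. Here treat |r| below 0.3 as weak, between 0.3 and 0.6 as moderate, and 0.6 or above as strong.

strong positive

r = 0.711 > 0 so the relationship is positive.
|r| = 0.711, which falls in the strong range.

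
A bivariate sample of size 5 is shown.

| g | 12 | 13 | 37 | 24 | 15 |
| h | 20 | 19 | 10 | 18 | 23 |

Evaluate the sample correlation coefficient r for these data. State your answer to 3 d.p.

n = 5, Σg = 101, Σh = 90, Σg² = 2483, Σh² = 1714, Σgh = 1634
nΣgh − ΣgΣh = 8170 − 9090 = -920
nΣg² − (Σg)² = 12415 − 10201 = 2214; nΣh² − (Σh)² = 8570 − 8100 = 470
r = -920 / √(2214 × 470) = -920 / 1020.0882 ≈ -0.902

-0.902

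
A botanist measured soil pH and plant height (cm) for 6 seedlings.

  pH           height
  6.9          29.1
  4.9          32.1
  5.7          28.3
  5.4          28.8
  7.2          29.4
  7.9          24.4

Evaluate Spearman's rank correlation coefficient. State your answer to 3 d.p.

Rank pH: 4, 1, 3, 2, 5, 6
Rank height: 4, 6, 2, 3, 5, 1
d = rank(pH) − rank(height): 0, -5, 1, -1, 0, 5; Σd² = 52
ρ = 1 − 6Σd² / [n(n²−1)] = 1 − 6×52 / (6×35) = 1 − 312/210 ≈ -0.486

-0.486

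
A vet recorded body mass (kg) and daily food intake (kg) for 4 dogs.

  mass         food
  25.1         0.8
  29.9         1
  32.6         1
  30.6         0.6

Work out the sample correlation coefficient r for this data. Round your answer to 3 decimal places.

n = 4, Σx = 118.2, Σy = 3.4, Σx² = 3523.14, Σy² = 3, Σxy = 100.94
nΣxy − ΣxΣy = 403.76 − 401.88 = 1.88
nΣx² − (Σx)² = 14092.56 − 13971.24 = 121.32; nΣy² − (Σy)² = 12 − 11.56 = 0.44
r = 1.88 / √(121.32 × 0.44) = 1.88 / 7.3062 ≈ 0.257

0.257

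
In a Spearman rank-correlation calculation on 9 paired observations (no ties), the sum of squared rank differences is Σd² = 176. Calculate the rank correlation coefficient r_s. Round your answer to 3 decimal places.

ρ = 1 − 6Σd² / [n(n²−1)] = 1 − 6×176 / (9×80)
  = 1 − 1056/720 = 1 − 1.4667 ≈ -0.467

-0.467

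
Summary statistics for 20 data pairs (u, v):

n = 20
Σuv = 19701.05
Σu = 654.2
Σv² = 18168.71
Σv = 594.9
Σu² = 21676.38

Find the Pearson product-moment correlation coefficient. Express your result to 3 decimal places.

r = (nΣuv − ΣuΣv) / √[(nΣu² − (Σu)²)(nΣv² − (Σv)²)]
Numerator: 20×19701.05 − 654.2×594.9 = 4837.42
Denominator: √[(433527.6 − 427977.64)(363374.2 − 353906.01)] = √[5549.96 × 9468.19] = 7249.0052
r = 4837.42 / 7249.0052 ≈ 0.667

0.667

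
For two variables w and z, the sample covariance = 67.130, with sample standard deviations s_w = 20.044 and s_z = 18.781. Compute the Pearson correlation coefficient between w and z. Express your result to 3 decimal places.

r = Cov(w,z) / (s_w · s_z) = 67.130 / (20.044 × 18.781)
  = 67.130 / 376.4464 ≈ 0.178

0.178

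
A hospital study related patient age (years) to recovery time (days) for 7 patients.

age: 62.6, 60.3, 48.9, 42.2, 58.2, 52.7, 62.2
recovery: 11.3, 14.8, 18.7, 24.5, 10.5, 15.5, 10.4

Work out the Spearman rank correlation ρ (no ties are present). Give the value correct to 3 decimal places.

Rank age: 7, 5, 2, 1, 4, 3, 6
Rank recovery: 3, 4, 6, 7, 2, 5, 1
d = rank(age) − rank(recovery): 4, 1, -4, -6, 2, -2, 5; Σd² = 102
ρ = 1 − 6Σd² / [n(n²−1)] = 1 − 6×102 / (7×48) = 1 − 612/336 ≈ -0.821

-0.821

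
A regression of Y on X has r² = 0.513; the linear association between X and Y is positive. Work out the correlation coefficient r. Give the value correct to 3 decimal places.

|r| = √0.513 = 0.716
The association is positive, so r = 0.716.

0.716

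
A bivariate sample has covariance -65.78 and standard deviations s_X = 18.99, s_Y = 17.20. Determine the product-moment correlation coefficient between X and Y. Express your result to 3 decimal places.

-0.201

r = Cov(X,Y) / (s_X · s_Y) = -65.78 / (18.99 × 17.20)
  = -65.78 / 326.6280 ≈ -0.201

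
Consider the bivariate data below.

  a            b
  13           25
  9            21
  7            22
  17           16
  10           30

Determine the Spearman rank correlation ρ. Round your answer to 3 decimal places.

-0.200

Rank a: 4, 2, 1, 5, 3
Rank b: 4, 2, 3, 1, 5
d = rank(a) − rank(b): 0, 0, -2, 4, -2; Σd² = 24
ρ = 1 − 6Σd² / [n(n²−1)] = 1 − 6×24 / (5×24) = 1 − 144/120 ≈ -0.200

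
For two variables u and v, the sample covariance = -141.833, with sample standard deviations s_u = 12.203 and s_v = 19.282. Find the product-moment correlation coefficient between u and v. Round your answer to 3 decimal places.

-0.603

r = Cov(u,v) / (s_u · s_v) = -141.833 / (12.203 × 19.282)
  = -141.833 / 235.2982 ≈ -0.603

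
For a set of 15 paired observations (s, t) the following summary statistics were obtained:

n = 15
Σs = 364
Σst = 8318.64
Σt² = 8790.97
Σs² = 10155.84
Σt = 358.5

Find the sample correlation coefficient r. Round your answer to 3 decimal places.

-0.702

r = (nΣst − ΣsΣt) / √[(nΣs² − (Σs)²)(nΣt² − (Σt)²)]
Numerator: 15×8318.64 − 364×358.5 = -5714.4
Denominator: √[(152337.6 − 132496)(131864.55 − 128522.25)] = √[19841.6 × 3342.3] = 8143.4992
r = -5714.4 / 8143.4992 ≈ -0.702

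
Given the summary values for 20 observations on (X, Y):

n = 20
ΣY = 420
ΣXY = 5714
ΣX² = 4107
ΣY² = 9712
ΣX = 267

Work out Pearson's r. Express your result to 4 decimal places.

0.1538

r = (nΣXY − ΣXΣY) / √[(nΣX² − (ΣX)²)(nΣY² − (ΣY)²)]
Numerator: 20×5714 − 267×420 = 2140
Denominator: √[(82140 − 71289)(194240 − 176400)] = √[10851 × 17840] = 13913.3691
r = 2140 / 13913.3691 ≈ 0.1538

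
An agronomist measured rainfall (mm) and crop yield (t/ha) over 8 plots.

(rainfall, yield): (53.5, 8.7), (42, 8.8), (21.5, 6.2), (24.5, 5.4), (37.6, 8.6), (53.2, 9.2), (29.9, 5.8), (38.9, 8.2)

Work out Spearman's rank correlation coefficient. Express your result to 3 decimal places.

Rank rainfall: 8, 6, 1, 2, 4, 7, 3, 5
Rank yield: 6, 7, 3, 1, 5, 8, 2, 4
d = rank(rainfall) − rank(yield): 2, -1, -2, 1, -1, -1, 1, 1; Σd² = 14
ρ = 1 − 6Σd² / [n(n²−1)] = 1 − 6×14 / (8×63) = 1 − 84/504 ≈ 0.833

0.833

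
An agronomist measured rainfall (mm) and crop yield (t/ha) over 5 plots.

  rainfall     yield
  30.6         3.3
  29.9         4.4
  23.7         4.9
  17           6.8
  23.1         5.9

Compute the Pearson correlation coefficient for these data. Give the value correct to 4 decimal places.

-0.9422

n = 5, Σx = 124.3, Σy = 25.3, Σx² = 3214.67, Σy² = 135.31, Σxy = 600.56
nΣxy − ΣxΣy = 3002.8 − 3144.79 = -141.99
nΣx² − (Σx)² = 16073.35 − 15450.49 = 622.86; nΣy² − (Σy)² = 676.55 − 640.09 = 36.46
r = -141.99 / √(622.86 × 36.46) = -141.99 / 150.6966 ≈ -0.9422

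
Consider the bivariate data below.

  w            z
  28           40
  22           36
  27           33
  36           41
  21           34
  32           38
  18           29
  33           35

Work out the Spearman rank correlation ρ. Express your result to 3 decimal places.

0.738

Rank w: 5, 3, 4, 8, 2, 6, 1, 7
Rank z: 7, 5, 2, 8, 3, 6, 1, 4
d = rank(w) − rank(z): -2, -2, 2, 0, -1, 0, 0, 3; Σd² = 22
ρ = 1 − 6Σd² / [n(n²−1)] = 1 − 6×22 / (8×63) = 1 − 132/504 ≈ 0.738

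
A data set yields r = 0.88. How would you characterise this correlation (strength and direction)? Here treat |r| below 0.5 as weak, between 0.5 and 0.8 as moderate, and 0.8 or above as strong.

strong positive

r = 0.88 > 0 so the relationship is positive.
|r| = 0.88, which falls in the strong range.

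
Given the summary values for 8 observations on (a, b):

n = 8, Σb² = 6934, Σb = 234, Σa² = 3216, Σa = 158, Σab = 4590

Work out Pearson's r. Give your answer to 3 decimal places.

r = (nΣab − ΣaΣb) / √[(nΣa² − (Σa)²)(nΣb² − (Σb)²)]
Numerator: 8×4590 − 158×234 = -252
Denominator: √[(25728 − 24964)(55472 − 54756)] = √[764 × 716] = 739.6107
r = -252 / 739.6107 ≈ -0.341

-0.341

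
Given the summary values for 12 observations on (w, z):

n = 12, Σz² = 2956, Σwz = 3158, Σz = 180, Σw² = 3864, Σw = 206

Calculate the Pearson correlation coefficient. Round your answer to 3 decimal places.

0.235

r = (nΣwz − ΣwΣz) / √[(nΣw² − (Σw)²)(nΣz² − (Σz)²)]
Numerator: 12×3158 − 206×180 = 816
Denominator: √[(46368 − 42436)(35472 − 32400)] = √[3932 × 3072] = 3475.5005
r = 816 / 3475.5005 ≈ 0.235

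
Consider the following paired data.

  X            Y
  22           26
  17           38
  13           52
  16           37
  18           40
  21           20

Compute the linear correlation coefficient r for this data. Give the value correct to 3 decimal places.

-0.927

n = 6, ΣX = 107, ΣY = 213, ΣX² = 1963, ΣY² = 8193, ΣXY = 3626
nΣXY − ΣXΣY = 21756 − 22791 = -1035
nΣX² − (ΣX)² = 11778 − 11449 = 329; nΣY² − (ΣY)² = 49158 − 45369 = 3789
r = -1035 / √(329 × 3789) = -1035 / 1116.5039 ≈ -0.927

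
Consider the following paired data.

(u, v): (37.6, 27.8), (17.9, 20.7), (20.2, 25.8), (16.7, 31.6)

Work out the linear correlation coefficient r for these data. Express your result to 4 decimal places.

0.1382

n = 4, Σu = 92.4, Σv = 105.9, Σu² = 2421.1, Σv² = 2865.53, Σuv = 2464.69
nΣuv − ΣuΣv = 9858.76 − 9785.16 = 73.6
nΣu² − (Σu)² = 9684.4 − 8537.76 = 1146.64; nΣv² − (Σv)² = 11462.12 − 11214.81 = 247.31
r = 73.6 / √(1146.64 × 247.31) = 73.6 / 532.5181 ≈ 0.1382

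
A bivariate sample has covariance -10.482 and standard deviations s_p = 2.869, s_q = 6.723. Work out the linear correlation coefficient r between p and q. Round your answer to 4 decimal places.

r = Cov(p,q) / (s_p · s_q) = -10.482 / (2.869 × 6.723)
  = -10.482 / 19.2883 ≈ -0.5434

-0.5434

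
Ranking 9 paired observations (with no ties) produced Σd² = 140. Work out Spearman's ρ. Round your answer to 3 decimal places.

ρ = 1 − 6Σd² / [n(n²−1)] = 1 − 6×140 / (9×80)
  = 1 − 840/720 = 1 − 1.1667 ≈ -0.167

-0.167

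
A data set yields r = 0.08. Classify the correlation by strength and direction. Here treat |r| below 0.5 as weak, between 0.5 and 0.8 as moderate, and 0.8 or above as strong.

weak positive

r = 0.08 > 0 so the relationship is positive.
|r| = 0.08, which falls in the weak range.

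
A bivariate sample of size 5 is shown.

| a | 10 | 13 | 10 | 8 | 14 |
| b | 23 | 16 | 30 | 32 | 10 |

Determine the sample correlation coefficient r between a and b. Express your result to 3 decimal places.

n = 5, Σa = 55, Σb = 111, Σa² = 629, Σb² = 2809, Σab = 1134
nΣab − ΣaΣb = 5670 − 6105 = -435
nΣa² − (Σa)² = 3145 − 3025 = 120; nΣb² − (Σb)² = 14045 − 12321 = 1724
r = -435 / √(120 × 1724) = -435 / 454.8406 ≈ -0.956

-0.956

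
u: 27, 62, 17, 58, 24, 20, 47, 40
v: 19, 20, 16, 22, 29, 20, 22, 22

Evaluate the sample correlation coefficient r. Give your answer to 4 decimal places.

n = 8, Σu = 295, Σv = 170, Σu² = 13011, Σv² = 3710, Σuv = 6311
nΣuv − ΣuΣv = 50488 − 50150 = 338
nΣu² − (Σu)² = 104088 − 87025 = 17063; nΣv² − (Σv)² = 29680 − 28900 = 780
r = 338 / √(17063 × 780) = 338 / 3648.1694 ≈ 0.0926

0.0926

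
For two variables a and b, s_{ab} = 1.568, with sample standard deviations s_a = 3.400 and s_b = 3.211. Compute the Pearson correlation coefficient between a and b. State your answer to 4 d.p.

0.1436

r = Cov(a,b) / (s_a · s_b) = 1.568 / (3.400 × 3.211)
  = 1.568 / 10.9174 ≈ 0.1436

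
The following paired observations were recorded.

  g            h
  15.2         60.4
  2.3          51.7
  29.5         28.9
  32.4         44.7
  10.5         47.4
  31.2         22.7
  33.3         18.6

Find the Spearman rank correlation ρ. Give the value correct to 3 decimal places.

Rank g: 3, 1, 4, 6, 2, 5, 7
Rank h: 7, 6, 3, 4, 5, 2, 1
d = rank(g) − rank(h): -4, -5, 1, 2, -3, 3, 6; Σd² = 100
ρ = 1 − 6Σd² / [n(n²−1)] = 1 − 6×100 / (7×48) = 1 − 600/336 ≈ -0.786

-0.786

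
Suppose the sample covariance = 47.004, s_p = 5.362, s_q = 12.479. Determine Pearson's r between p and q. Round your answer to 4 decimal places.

r = Cov(p,q) / (s_p · s_q) = 47.004 / (5.362 × 12.479)
  = 47.004 / 66.9124 ≈ 0.7025

0.7025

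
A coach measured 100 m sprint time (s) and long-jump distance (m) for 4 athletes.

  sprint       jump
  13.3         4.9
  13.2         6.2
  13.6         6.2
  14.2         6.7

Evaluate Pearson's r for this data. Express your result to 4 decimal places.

0.6443

n = 4, Σx = 54.3, Σy = 24, Σx² = 737.73, Σy² = 145.78, Σxy = 326.47
nΣxy − ΣxΣy = 1305.88 − 1303.2 = 2.68
nΣx² − (Σx)² = 2950.92 − 2948.49 = 2.43; nΣy² − (Σy)² = 583.12 − 576 = 7.12
r = 2.68 / √(2.43 × 7.12) = 2.68 / 4.1595 ≈ 0.6443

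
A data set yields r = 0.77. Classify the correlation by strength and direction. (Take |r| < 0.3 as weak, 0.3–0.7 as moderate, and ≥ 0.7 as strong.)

r = 0.77 > 0 so the relationship is positive.
|r| = 0.77, which falls in the strong range.

strong positive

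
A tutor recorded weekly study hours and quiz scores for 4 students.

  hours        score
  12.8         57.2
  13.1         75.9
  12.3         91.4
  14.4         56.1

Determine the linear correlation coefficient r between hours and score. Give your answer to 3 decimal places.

-0.693

n = 4, Σx = 52.6, Σy = 280.6, Σx² = 694.1, Σy² = 20533.82, Σxy = 3658.51
nΣxy − ΣxΣy = 14634.04 − 14759.56 = -125.52
nΣx² − (Σx)² = 2776.4 − 2766.76 = 9.64; nΣy² − (Σy)² = 82135.28 − 78736.36 = 3398.92
r = -125.52 / √(9.64 × 3398.92) = -125.52 / 181.0127 ≈ -0.693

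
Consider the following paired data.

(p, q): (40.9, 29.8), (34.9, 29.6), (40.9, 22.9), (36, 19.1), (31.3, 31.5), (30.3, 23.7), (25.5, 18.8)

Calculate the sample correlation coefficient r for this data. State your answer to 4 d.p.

n = 7, Σp = 239.8, Σq = 175.4, Σp² = 8407.66, Σq² = 4560.8, Σpq = 6059.53
nΣpq − ΣpΣq = 42416.71 − 42060.92 = 355.79
nΣp² − (Σp)² = 58853.62 − 57504.04 = 1349.58; nΣq² − (Σq)² = 31925.6 − 30765.16 = 1160.44
r = 355.79 / √(1349.58 × 1160.44) = 355.79 / 1251.4418 ≈ 0.2843

0.2843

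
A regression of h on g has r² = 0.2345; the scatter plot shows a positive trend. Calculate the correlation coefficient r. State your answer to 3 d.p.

|r| = √0.2345 = 0.484
The association is positive, so r = 0.484.

0.484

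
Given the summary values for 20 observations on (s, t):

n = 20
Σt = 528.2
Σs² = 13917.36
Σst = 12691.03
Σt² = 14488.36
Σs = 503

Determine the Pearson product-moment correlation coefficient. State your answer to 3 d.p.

r = (nΣst − ΣsΣt) / √[(nΣs² − (Σs)²)(nΣt² − (Σt)²)]
Numerator: 20×12691.03 − 503×528.2 = -11864
Denominator: √[(278347.2 − 253009)(289767.2 − 278995.24)] = √[25338.2 × 10771.96] = 16520.9587
r = -11864 / 16520.9587 ≈ -0.718

-0.718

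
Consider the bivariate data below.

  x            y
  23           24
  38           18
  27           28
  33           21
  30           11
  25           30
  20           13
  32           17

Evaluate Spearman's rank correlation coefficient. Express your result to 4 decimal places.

Rank x: 2, 8, 4, 7, 5, 3, 1, 6
Rank y: 6, 4, 7, 5, 1, 8, 2, 3
d = rank(x) − rank(y): -4, 4, -3, 2, 4, -5, -1, 3; Σd² = 96
ρ = 1 − 6Σd² / [n(n²−1)] = 1 − 6×96 / (8×63) = 1 − 576/504 ≈ -0.1429

-0.1429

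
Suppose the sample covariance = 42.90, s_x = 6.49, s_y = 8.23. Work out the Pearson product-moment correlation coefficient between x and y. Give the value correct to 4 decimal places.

r = Cov(x,y) / (s_x · s_y) = 42.90 / (6.49 × 8.23)
  = 42.90 / 53.4127 ≈ 0.8032

0.8032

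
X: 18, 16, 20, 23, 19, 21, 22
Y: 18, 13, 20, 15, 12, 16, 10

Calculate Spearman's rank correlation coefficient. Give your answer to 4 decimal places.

-0.1429

Rank X: 2, 1, 4, 7, 3, 5, 6
Rank Y: 6, 3, 7, 4, 2, 5, 1
d = rank(X) − rank(Y): -4, -2, -3, 3, 1, 0, 5; Σd² = 64
ρ = 1 − 6Σd² / [n(n²−1)] = 1 − 6×64 / (7×48) = 1 − 384/336 ≈ -0.1429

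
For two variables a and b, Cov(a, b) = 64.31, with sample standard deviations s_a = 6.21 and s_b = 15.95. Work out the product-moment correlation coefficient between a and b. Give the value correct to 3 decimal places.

r = Cov(a,b) / (s_a · s_b) = 64.31 / (6.21 × 15.95)
  = 64.31 / 99.0495 ≈ 0.649

0.649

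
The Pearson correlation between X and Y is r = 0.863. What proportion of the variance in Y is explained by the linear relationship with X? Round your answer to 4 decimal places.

r² = (0.863)² = 0.7448

0.7448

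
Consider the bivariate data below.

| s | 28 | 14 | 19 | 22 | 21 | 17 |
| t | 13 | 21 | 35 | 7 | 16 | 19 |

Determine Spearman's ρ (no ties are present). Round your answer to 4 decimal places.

Rank s: 6, 1, 3, 5, 4, 2
Rank t: 2, 5, 6, 1, 3, 4
d = rank(s) − rank(t): 4, -4, -3, 4, 1, -2; Σd² = 62
ρ = 1 − 6Σd² / [n(n²−1)] = 1 − 6×62 / (6×35) = 1 − 372/210 ≈ -0.7714

-0.7714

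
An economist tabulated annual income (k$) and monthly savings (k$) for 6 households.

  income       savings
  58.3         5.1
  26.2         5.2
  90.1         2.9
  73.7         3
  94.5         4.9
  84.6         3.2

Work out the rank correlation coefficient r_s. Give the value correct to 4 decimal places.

Rank income: 2, 1, 5, 3, 6, 4
Rank savings: 5, 6, 1, 2, 4, 3
d = rank(income) − rank(savings): -3, -5, 4, 1, 2, 1; Σd² = 56
ρ = 1 − 6Σd² / [n(n²−1)] = 1 − 6×56 / (6×35) = 1 − 336/210 ≈ -0.6000

-0.6000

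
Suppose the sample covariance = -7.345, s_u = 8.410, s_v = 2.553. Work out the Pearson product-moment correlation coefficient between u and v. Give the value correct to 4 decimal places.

-0.3421

r = Cov(u,v) / (s_u · s_v) = -7.345 / (8.410 × 2.553)
  = -7.345 / 21.4707 ≈ -0.3421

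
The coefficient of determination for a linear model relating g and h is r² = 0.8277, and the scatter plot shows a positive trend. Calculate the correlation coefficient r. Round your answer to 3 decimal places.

|r| = √0.8277 = 0.910
The association is positive, so r = 0.910.

0.910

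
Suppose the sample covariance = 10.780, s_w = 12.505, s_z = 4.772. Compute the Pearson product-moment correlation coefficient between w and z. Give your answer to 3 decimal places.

r = Cov(w,z) / (s_w · s_z) = 10.780 / (12.505 × 4.772)
  = 10.780 / 59.6739 ≈ 0.181

0.181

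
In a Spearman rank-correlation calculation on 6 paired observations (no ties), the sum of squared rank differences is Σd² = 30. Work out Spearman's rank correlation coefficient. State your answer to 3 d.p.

0.143

ρ = 1 − 6Σd² / [n(n²−1)] = 1 − 6×30 / (6×35)
  = 1 − 180/210 = 1 − 0.8571 ≈ 0.143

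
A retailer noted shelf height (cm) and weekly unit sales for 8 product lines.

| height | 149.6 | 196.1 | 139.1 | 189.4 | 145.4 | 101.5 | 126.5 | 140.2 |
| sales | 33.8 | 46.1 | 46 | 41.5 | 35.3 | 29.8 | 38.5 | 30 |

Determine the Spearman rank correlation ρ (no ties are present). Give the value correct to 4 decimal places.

Rank height: 6, 8, 3, 7, 5, 1, 2, 4
Rank sales: 3, 8, 7, 6, 4, 1, 5, 2
d = rank(height) − rank(sales): 3, 0, -4, 1, 1, 0, -3, 2; Σd² = 40
ρ = 1 − 6Σd² / [n(n²−1)] = 1 − 6×40 / (8×63) = 1 − 240/504 ≈ 0.5238

0.5238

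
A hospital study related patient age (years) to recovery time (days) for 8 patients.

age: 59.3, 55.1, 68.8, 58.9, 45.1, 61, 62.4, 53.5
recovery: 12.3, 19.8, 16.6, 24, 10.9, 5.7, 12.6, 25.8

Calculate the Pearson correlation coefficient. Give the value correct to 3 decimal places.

n = 8, Σx = 464.1, Σy = 127.7, Σx² = 27266.17, Σy² = 2370.59, Σxy = 7381.88
nΣxy − ΣxΣy = 59055.04 − 59265.57 = -210.53
nΣx² − (Σx)² = 218129.36 − 215388.81 = 2740.55; nΣy² − (Σy)² = 18964.72 − 16307.29 = 2657.43
r = -210.53 / √(2740.55 × 2657.43) = -210.53 / 2698.6700 ≈ -0.078

-0.078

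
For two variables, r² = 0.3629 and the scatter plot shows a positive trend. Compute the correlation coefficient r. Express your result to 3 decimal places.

0.602

|r| = √0.3629 = 0.602
The association is positive, so r = 0.602.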